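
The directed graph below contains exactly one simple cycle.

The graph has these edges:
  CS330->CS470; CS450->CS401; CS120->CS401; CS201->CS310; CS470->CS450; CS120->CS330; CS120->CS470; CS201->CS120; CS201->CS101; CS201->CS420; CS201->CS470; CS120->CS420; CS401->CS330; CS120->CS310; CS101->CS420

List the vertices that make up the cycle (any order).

CS330, CS401, CS450, CS470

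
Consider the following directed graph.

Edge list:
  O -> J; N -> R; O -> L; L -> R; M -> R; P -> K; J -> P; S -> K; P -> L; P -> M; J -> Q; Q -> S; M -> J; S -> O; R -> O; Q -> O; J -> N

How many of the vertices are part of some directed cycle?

A vertex is on a directed cycle iff it belongs to a strongly connected component of size ≥ 2 (or has a self-loop).
The vertices on cycles are {J, L, M, N, O, P, Q, R, S} — 9 in total.

9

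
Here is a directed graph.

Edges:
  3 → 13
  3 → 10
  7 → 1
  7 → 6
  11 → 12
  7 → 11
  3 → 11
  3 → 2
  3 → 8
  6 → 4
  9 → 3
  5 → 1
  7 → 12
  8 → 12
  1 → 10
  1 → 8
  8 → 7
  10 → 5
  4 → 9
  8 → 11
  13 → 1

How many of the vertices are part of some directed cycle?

A vertex is on a directed cycle iff it belongs to a strongly connected component of size ≥ 2 (or has a self-loop).
The vertices on cycles are {1, 3, 4, 5, 6, 7, 8, 9, 10, 13} — 10 in total.

10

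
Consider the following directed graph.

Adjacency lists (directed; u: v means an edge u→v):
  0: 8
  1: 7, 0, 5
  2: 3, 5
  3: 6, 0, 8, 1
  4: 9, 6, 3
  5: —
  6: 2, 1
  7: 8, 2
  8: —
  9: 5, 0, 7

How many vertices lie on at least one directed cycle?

5

A vertex is on a directed cycle iff it belongs to a strongly connected component of size ≥ 2 (or has a self-loop).
The vertices on cycles are {1, 2, 3, 6, 7} — 5 in total.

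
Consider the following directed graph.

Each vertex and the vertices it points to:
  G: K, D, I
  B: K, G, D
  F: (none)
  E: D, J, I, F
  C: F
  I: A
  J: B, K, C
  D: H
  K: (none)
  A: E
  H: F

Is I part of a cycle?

I is on a cycle iff I can reach itself via ≥1 edge.
I → A → E → I — yes.

Yes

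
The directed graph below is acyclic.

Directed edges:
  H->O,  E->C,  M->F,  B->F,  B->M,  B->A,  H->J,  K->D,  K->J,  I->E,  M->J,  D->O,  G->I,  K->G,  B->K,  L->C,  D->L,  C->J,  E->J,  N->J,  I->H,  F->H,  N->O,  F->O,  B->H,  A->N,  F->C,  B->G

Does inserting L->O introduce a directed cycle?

No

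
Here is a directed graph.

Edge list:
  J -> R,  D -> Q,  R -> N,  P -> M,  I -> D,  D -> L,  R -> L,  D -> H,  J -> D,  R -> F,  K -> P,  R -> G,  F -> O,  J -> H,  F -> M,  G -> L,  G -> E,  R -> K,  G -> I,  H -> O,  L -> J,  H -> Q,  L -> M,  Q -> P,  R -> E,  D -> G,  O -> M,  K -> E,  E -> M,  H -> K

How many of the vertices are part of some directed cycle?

6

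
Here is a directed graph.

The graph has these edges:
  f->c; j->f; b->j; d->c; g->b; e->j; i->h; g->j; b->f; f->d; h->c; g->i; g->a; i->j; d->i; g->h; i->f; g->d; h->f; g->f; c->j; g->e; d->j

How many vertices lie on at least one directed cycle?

A vertex is on a directed cycle iff it belongs to a strongly connected component of size ≥ 2 (or has a self-loop).
The vertices on cycles are {c, d, f, h, i, j} — 6 in total.

6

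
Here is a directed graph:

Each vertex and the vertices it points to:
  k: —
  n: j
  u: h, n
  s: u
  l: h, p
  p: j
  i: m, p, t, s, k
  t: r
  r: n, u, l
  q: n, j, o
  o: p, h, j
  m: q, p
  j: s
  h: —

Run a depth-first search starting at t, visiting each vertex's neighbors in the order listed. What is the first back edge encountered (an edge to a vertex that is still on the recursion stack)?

u→n

DFS from t (visiting each vertex's neighbors in the order listed); mark gray on enter, black on exit:
t gray
  r gray
    n gray
      j gray
        s gray
          u gray
            h gray
            h black
            u→n: n is gray → back edge
First back edge: u → n.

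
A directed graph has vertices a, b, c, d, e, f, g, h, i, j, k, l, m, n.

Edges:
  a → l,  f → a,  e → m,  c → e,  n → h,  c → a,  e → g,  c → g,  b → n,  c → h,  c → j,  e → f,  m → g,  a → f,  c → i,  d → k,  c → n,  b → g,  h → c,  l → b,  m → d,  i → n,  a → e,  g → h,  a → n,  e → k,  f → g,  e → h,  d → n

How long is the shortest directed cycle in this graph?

2

For each vertex v, BFS finds the shortest path from v back to v.
The shortest such closed walk is c → h → c, length 2.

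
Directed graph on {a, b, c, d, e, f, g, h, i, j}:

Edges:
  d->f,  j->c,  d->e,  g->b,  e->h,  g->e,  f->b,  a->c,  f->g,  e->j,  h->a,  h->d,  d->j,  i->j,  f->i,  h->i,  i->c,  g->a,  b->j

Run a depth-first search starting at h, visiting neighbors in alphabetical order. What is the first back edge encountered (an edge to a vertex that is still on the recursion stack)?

DFS from h (visiting neighbors in alphabetical order); mark gray on enter, black on exit:
h gray
  a gray
    c gray
    c black
  a black
  d gray
    e gray
      e→h: h is gray → back edge
First back edge: e → h.

e→h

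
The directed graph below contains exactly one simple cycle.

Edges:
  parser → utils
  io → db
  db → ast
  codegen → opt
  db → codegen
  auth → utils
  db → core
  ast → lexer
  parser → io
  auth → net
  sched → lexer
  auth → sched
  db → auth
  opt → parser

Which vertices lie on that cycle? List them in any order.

DFS with gray/black marking from io:
io gray
  db gray
    codegen gray
      opt gray
        parser gray
          utils gray
          utils black
          parser→io: io is gray → back edge
Back edge closes the cycle io → db → codegen → opt → parser → io; its vertices are {db, io, opt, parser, codegen}.

db, io, opt, parser, codegen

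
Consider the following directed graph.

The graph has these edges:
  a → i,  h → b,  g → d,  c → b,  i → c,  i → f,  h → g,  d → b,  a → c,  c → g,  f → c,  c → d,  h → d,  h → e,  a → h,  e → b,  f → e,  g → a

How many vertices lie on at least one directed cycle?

A vertex is on a directed cycle iff it belongs to a strongly connected component of size ≥ 2 (or has a self-loop).
The vertices on cycles are {a, c, f, g, h, i} — 6 in total.

6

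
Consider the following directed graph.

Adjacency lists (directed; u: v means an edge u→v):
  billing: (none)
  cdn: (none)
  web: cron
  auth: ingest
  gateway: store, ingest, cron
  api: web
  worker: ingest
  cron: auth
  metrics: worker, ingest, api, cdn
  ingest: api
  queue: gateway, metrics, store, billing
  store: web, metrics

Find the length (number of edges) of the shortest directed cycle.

For each vertex v, BFS finds the shortest path from v back to v.
The shortest such closed walk is cron → auth → ingest → api → web → cron, length 5.

5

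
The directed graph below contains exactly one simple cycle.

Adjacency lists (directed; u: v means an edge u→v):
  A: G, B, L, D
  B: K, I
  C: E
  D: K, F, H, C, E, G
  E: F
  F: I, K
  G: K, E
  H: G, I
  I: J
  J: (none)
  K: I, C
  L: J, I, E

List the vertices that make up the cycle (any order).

C, E, F, K

DFS with gray/black marking from F:
F gray
  I gray
    J gray
    J black
  I black
  K gray
    K→I: I black — skip
    C gray
      E gray
        E→F: F is gray → back edge
Back edge closes the cycle F → K → C → E → F; its vertices are {C, E, F, K}.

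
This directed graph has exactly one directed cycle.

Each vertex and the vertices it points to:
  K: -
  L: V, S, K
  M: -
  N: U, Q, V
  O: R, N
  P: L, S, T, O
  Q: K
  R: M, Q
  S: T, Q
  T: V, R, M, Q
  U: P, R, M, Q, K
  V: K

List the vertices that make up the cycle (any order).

DFS with gray/black marking from U:
U gray
  P gray
    L gray
      V gray
        K gray
        K black
      V black
      S gray
        T gray
          T→V: V black — skip
          R gray
            M gray
            M black
            Q gray
              Q→K: K black — skip
            Q black
          R black
          T→M: M black — skip
          T→Q: Q black — skip
        T black
        S→Q: Q black — skip
      S black
      L→K: K black — skip
    L black
    P→S: S black — skip
    P→T: T black — skip
    O gray
      O→R: R black — skip
      N gray
        N→U: U is gray → back edge
Back edge closes the cycle U → P → O → N → U; its vertices are {N, O, P, U}.

N, O, P, U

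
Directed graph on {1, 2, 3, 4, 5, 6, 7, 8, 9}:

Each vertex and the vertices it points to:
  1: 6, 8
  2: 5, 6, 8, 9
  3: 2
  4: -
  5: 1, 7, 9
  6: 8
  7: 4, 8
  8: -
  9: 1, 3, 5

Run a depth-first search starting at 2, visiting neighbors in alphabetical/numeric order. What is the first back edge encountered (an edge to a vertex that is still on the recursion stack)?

DFS from 2 (visiting neighbors in alphabetical/numeric order); mark gray on enter, black on exit:
2 gray
  5 gray
    1 gray
      6 gray
        8 gray
        8 black
      6 black
      1→8: 8 black — skip
    1 black
    7 gray
      4 gray
      4 black
      7→8: 8 black — skip
    7 black
    9 gray
      9→1: 1 black — skip
      3 gray
        3→2: 2 is gray → back edge
First back edge: 3 → 2.

3->2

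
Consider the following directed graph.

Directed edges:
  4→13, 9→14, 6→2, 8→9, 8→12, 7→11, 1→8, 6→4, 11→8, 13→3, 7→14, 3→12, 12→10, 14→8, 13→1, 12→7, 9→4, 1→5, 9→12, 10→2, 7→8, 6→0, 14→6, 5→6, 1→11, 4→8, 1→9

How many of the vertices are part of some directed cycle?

A vertex is on a directed cycle iff it belongs to a strongly connected component of size ≥ 2 (or has a self-loop).
The vertices on cycles are {1, 3, 4, 5, 6, 7, 8, 9, 11, 12, 13, 14} — 12 in total.

12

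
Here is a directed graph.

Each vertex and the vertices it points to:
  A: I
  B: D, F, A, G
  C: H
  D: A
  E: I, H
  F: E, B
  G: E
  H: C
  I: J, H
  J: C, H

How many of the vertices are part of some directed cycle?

4

A vertex is on a directed cycle iff it belongs to a strongly connected component of size ≥ 2 (or has a self-loop).
The vertices on cycles are {B, C, F, H} — 4 in total.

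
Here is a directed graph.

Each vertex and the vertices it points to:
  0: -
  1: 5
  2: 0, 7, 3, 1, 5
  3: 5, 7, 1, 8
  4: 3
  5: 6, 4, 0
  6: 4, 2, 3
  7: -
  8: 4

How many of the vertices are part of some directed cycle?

A vertex is on a directed cycle iff it belongs to a strongly connected component of size ≥ 2 (or has a self-loop).
The vertices on cycles are {1, 2, 3, 4, 5, 6, 8} — 7 in total.

7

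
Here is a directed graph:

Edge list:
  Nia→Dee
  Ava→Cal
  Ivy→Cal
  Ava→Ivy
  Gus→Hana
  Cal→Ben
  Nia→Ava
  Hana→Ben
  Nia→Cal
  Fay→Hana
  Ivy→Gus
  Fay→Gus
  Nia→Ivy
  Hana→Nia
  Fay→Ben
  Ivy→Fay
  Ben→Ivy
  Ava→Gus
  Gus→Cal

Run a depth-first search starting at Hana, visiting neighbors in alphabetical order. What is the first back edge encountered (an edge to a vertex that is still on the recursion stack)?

DFS from Hana (visiting neighbors in alphabetical order); mark gray on enter, black on exit:
Hana gray
  Ben gray
    Ivy gray
      Cal gray
        Cal→Ben: Ben is gray → back edge
First back edge: Cal → Ben.

Cal->Ben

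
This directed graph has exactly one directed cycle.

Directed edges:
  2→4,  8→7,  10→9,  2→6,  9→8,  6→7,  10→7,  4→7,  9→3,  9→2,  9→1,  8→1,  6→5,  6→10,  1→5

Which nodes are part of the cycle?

2, 6, 9, 10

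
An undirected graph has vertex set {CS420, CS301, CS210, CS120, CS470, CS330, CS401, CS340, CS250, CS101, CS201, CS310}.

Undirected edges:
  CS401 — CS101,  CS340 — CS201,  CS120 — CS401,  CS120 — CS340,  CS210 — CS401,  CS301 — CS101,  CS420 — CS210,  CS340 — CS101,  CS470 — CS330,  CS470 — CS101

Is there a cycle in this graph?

Yes

DFS, tracking each vertex's parent; an edge to a visited non-parent vertex closes a cycle.
Start from CS330:
visit CS330 (parent –)
  visit CS470 (parent CS330)
    CS470–CS330: parent, skip
    visit CS101 (parent CS470)
      visit CS301 (parent CS101)
        CS301–CS101: parent, skip
      CS101–CS470: parent, skip
      visit CS401 (parent CS101)
        visit CS210 (parent CS401)
          CS210–CS401: parent, skip
          visit CS420 (parent CS210)
            CS420–CS210: parent, skip
        visit CS120 (parent CS401)
          visit CS340 (parent CS120)
            CS340–CS101: CS101 visited and ≠ parent → cycle
Cycle: CS101 – CS401 – CS120 – CS340 – CS101.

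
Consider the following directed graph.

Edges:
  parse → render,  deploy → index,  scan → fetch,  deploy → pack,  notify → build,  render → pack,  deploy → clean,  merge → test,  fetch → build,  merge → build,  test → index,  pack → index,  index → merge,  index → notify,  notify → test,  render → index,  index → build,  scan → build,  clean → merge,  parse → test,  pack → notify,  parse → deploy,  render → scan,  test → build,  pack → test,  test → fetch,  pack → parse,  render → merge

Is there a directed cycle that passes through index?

Yes

index is on a cycle iff index can reach itself via ≥1 edge.
index → merge → test → index — yes.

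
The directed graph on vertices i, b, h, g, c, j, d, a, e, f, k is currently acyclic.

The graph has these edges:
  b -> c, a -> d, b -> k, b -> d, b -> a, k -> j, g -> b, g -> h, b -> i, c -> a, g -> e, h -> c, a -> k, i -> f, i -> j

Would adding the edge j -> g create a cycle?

Adding j→g creates a cycle iff g can already reach j.
Path from g: g → b → i → j.
So g → … → j → g is a cycle.

Yes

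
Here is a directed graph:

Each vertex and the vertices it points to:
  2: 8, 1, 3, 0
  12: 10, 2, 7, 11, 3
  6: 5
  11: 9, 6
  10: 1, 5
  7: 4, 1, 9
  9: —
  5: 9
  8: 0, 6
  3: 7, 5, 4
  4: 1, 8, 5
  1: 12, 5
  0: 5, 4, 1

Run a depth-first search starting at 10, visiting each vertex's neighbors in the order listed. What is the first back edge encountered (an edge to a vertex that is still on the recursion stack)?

DFS from 10 (visiting each vertex's neighbors in the order listed); mark gray on enter, black on exit:
10 gray
  1 gray
    12 gray
      12→10: 10 is gray → back edge
First back edge: 12 → 10.

12→10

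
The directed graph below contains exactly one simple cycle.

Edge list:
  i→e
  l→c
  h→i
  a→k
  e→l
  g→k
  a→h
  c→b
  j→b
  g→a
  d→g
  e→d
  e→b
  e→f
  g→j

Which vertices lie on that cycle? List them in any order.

DFS with gray/black marking from i:
i gray
  e gray
    d gray
      g gray
        k gray
        k black
        j gray
          b gray
          b black
        j black
        a gray
          a→k: k black — skip
          h gray
            h→i: i is gray → back edge
Back edge closes the cycle i → e → d → g → a → h → i; its vertices are {a, d, e, g, h, i}.

a, d, e, g, h, i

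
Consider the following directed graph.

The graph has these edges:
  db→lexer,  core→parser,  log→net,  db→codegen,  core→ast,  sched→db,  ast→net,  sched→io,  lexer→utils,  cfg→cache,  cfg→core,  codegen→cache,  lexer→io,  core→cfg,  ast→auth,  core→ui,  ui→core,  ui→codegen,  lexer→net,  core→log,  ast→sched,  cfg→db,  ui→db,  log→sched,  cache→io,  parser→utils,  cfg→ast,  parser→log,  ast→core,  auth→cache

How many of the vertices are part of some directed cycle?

4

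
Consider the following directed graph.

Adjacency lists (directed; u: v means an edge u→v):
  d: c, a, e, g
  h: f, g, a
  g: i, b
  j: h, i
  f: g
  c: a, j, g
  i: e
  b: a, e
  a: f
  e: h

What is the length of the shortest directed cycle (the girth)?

For each vertex v, BFS finds the shortest path from v back to v.
The shortest such closed walk is e → h → g → i → e, length 4.

4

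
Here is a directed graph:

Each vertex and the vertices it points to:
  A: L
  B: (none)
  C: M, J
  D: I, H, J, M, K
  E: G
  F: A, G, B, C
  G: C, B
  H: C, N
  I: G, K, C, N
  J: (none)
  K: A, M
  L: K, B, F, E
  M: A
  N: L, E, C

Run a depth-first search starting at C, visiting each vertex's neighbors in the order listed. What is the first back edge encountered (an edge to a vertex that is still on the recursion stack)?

DFS from C (visiting each vertex's neighbors in the order listed); mark gray on enter, black on exit:
C gray
  M gray
    A gray
      L gray
        K gray
          K→A: A is gray → back edge
First back edge: K → A.

K→A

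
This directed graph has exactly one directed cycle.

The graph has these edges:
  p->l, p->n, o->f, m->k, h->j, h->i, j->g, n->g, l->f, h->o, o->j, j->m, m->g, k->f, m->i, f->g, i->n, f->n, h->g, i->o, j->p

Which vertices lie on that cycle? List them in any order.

i, j, m, o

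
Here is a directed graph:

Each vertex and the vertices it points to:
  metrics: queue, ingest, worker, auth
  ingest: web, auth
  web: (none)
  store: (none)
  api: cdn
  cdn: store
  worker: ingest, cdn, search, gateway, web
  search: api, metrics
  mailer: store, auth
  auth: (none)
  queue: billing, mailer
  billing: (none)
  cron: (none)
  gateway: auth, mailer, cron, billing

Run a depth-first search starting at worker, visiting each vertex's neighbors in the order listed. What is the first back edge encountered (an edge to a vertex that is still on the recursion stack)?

metrics->worker

DFS from worker (visiting each vertex's neighbors in the order listed); mark gray on enter, black on exit:
worker gray
  ingest gray
    web gray
    web black
    auth gray
    auth black
  ingest black
  cdn gray
    store gray
    store black
  cdn black
  search gray
    api gray
      api→cdn: cdn black — skip
    api black
    metrics gray
      queue gray
        billing gray
        billing black
        mailer gray
          mailer→store: store black — skip
          mailer→auth: auth black — skip
        mailer black
      queue black
      metrics→ingest: ingest black — skip
      metrics→worker: worker is gray → back edge
First back edge: metrics → worker.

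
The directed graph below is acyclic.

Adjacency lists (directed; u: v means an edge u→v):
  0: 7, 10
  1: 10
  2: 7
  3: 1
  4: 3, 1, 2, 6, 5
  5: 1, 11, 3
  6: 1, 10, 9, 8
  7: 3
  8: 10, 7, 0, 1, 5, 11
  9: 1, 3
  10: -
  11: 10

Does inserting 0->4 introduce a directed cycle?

Adding 0→4 creates a cycle iff 4 can already reach 0.
Path from 4: 4 → 6 → 8 → 0.
So 4 → … → 0 → 4 is a cycle.

Yes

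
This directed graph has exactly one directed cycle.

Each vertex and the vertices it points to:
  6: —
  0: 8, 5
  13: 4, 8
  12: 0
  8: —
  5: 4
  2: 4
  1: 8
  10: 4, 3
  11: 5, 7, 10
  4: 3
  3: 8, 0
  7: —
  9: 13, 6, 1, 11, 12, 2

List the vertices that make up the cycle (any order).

DFS with gray/black marking from 0:
0 gray
  8 gray
  8 black
  5 gray
    4 gray
      3 gray
        3→8: 8 black — skip
        3→0: 0 is gray → back edge
Back edge closes the cycle 0 → 5 → 4 → 3 → 0; its vertices are {0, 3, 4, 5}.

0, 3, 4, 5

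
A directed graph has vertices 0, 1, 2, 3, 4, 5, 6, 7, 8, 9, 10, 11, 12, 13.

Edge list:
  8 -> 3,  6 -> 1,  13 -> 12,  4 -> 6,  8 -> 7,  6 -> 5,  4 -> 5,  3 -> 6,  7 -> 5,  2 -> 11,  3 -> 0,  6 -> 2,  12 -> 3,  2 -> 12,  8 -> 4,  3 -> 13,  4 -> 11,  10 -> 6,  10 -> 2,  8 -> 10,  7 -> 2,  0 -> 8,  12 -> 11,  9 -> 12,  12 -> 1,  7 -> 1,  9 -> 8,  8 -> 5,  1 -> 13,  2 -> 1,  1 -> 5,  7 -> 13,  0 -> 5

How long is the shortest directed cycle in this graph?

3

For each vertex v, BFS finds the shortest path from v back to v.
The shortest such closed walk is 8 → 3 → 0 → 8, length 3.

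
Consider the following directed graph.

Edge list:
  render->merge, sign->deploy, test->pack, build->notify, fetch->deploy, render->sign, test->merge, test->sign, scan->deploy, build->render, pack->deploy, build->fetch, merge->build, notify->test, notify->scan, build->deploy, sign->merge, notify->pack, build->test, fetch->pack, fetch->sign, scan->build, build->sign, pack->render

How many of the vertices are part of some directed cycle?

9

A vertex is on a directed cycle iff it belongs to a strongly connected component of size ≥ 2 (or has a self-loop).
The vertices on cycles are {pack, scan, sign, test, build, fetch, merge, notify, render} — 9 in total.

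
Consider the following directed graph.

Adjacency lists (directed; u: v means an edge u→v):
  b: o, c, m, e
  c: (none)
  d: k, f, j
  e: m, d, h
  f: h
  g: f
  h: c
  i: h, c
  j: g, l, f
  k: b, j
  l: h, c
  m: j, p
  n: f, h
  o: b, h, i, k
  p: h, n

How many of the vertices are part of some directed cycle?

5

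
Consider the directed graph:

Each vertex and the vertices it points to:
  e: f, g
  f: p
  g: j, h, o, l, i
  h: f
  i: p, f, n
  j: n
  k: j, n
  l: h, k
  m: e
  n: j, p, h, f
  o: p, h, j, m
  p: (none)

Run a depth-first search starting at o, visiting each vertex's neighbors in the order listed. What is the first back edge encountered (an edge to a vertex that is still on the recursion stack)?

n->j

DFS from o (visiting each vertex's neighbors in the order listed); mark gray on enter, black on exit:
o gray
  p gray
  p black
  h gray
    f gray
      f→p: p black — skip
    f black
  h black
  j gray
    n gray
      n→j: j is gray → back edge
First back edge: n → j.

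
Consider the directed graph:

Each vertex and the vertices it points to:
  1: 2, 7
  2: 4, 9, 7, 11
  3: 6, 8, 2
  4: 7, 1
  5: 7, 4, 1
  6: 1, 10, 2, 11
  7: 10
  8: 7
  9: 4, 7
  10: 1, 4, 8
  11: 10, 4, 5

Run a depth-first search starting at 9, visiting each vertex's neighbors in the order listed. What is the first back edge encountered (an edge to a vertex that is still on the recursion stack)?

DFS from 9 (visiting each vertex's neighbors in the order listed); mark gray on enter, black on exit:
9 gray
  4 gray
    7 gray
      10 gray
        1 gray
          2 gray
            2→4: 4 is gray → back edge
First back edge: 2 → 4.

2->4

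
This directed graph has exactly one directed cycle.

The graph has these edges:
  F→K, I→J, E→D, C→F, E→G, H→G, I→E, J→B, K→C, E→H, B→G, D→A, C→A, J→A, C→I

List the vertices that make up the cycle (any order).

DFS with gray/black marking from C:
C gray
  I gray
    E gray
      G gray
      G black
      D gray
        A gray
        A black
      D black
      H gray
        H→G: G black — skip
      H black
    E black
    J gray
      B gray
        B→G: G black — skip
      B black
      J→A: A black — skip
    J black
  I black
  F gray
    K gray
      K→C: C is gray → back edge
Back edge closes the cycle C → F → K → C; its vertices are {C, F, K}.

C, F, K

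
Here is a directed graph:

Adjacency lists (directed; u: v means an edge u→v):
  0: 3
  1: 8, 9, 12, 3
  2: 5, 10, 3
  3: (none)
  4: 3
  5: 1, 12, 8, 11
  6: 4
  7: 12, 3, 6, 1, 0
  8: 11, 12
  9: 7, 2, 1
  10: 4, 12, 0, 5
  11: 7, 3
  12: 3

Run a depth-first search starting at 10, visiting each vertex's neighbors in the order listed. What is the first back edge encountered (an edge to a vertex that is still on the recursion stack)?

7->1

DFS from 10 (visiting each vertex's neighbors in the order listed); mark gray on enter, black on exit:
10 gray
  4 gray
    3 gray
    3 black
  4 black
  12 gray
    12→3: 3 black — skip
  12 black
  0 gray
    0→3: 3 black — skip
  0 black
  5 gray
    1 gray
      8 gray
        11 gray
          7 gray
            7→12: 12 black — skip
            7→3: 3 black — skip
            6 gray
              6→4: 4 black — skip
            6 black
            7→1: 1 is gray → back edge
First back edge: 7 → 1.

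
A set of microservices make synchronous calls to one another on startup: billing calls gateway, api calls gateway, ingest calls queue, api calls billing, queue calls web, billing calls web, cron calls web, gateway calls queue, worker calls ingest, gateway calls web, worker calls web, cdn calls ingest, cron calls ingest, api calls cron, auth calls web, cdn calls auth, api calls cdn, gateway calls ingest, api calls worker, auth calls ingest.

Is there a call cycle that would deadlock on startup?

No

DFS with white/gray/black marking, starting from billing:
billing gray
  gateway gray
    ingest gray
      queue gray
        web gray
        web black
      queue black
    ingest black
    gateway→web: web black — skip
    gateway→queue: queue black — skip
  gateway black
  billing→web: web black — skip
billing black
cdn gray
  auth gray
    auth→ingest: ingest black — skip
    auth→web: web black — skip
  auth black
  cdn→ingest: ingest black — skip
cdn black
worker gray
  worker→web: web black — skip
  worker→ingest: ingest black — skip
worker black
cron gray
  cron→ingest: ingest black — skip
  cron→web: web black — skip
cron black
api gray
  api→billing: billing black — skip
  api→cdn: cdn black — skip
  api→gateway: gateway black — skip
  api→cron: cron black — skip
  api→worker: worker black — skip
api black
Every edge goes to a white or black vertex — no back edge, so the graph is acyclic.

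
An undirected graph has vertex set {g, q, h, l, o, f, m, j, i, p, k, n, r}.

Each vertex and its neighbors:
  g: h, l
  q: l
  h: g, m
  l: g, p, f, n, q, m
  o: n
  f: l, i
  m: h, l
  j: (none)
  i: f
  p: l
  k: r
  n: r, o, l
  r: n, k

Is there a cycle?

Yes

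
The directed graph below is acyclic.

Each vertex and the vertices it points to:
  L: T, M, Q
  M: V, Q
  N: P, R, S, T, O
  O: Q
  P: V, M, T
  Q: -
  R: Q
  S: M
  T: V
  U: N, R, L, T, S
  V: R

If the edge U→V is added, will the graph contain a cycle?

No

Adding U→V creates a cycle iff V can already reach U.
Explore from V: no path reaches U. The graph stays acyclic.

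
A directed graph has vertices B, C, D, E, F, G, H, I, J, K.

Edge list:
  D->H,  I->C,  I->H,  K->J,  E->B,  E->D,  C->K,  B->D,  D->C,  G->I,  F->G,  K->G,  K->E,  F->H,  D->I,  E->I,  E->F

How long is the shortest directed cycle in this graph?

4

For each vertex v, BFS finds the shortest path from v back to v.
The shortest such closed walk is K → G → I → C → K, length 4.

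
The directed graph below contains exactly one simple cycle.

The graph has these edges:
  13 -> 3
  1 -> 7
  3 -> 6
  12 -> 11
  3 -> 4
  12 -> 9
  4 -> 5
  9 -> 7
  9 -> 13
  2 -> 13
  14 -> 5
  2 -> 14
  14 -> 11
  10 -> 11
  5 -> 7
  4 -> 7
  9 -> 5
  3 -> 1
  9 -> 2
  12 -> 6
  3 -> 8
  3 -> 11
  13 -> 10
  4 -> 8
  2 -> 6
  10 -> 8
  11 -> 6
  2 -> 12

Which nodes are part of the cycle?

DFS with gray/black marking from 9:
9 gray
  2 gray
    6 gray
    6 black
    12 gray
      11 gray
        11→6: 6 black — skip
      11 black
      12→9: 9 is gray → back edge
Back edge closes the cycle 9 → 2 → 12 → 9; its vertices are {2, 9, 12}.

2, 9, 12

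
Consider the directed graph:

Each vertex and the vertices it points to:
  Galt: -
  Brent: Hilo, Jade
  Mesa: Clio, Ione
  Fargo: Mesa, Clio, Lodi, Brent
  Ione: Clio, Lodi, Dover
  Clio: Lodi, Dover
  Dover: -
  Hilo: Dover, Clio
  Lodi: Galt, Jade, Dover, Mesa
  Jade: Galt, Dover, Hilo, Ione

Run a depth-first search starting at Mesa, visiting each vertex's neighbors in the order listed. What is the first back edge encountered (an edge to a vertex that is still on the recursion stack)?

Hilo→Clio

DFS from Mesa (visiting each vertex's neighbors in the order listed); mark gray on enter, black on exit:
Mesa gray
  Clio gray
    Lodi gray
      Galt gray
      Galt black
      Jade gray
        Jade→Galt: Galt black — skip
        Dover gray
        Dover black
        Hilo gray
          Hilo→Dover: Dover black — skip
          Hilo→Clio: Clio is gray → back edge
First back edge: Hilo → Clio.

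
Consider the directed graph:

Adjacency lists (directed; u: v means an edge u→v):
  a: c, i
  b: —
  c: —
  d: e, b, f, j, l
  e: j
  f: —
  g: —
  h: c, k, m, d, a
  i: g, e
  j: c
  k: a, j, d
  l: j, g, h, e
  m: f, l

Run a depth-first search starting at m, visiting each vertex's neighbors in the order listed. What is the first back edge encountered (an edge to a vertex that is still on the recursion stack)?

DFS from m (visiting each vertex's neighbors in the order listed); mark gray on enter, black on exit:
m gray
  f gray
  f black
  l gray
    j gray
      c gray
      c black
    j black
    g gray
    g black
    h gray
      h→c: c black — skip
      k gray
        a gray
          a→c: c black — skip
          i gray
            i→g: g black — skip
            e gray
              e→j: j black — skip
            e black
          i black
        a black
        k→j: j black — skip
        d gray
          d→e: e black — skip
          b gray
          b black
          d→f: f black — skip
          d→j: j black — skip
          d→l: l is gray → back edge
First back edge: d → l.

d→l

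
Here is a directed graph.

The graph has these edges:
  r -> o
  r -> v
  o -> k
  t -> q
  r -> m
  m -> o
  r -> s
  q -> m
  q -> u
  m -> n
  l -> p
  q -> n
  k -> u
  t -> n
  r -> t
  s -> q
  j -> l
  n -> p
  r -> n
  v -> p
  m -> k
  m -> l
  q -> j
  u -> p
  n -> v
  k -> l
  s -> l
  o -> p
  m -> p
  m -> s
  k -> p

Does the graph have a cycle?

Yes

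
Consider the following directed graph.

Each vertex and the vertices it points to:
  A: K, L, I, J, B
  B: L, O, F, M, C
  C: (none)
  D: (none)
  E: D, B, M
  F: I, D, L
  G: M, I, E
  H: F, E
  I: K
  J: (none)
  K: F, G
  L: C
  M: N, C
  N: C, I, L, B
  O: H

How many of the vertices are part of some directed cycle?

A vertex is on a directed cycle iff it belongs to a strongly connected component of size ≥ 2 (or has a self-loop).
The vertices on cycles are {B, E, F, G, H, I, K, M, N, O} — 10 in total.

10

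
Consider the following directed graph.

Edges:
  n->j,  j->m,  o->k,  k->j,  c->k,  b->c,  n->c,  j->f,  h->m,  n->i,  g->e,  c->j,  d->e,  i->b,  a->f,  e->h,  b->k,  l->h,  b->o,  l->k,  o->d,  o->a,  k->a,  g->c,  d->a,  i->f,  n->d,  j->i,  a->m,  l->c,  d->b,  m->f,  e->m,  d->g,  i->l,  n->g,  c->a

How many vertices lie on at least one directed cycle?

A vertex is on a directed cycle iff it belongs to a strongly connected component of size ≥ 2 (or has a self-loop).
The vertices on cycles are {b, c, d, g, i, j, k, l, o} — 9 in total.

9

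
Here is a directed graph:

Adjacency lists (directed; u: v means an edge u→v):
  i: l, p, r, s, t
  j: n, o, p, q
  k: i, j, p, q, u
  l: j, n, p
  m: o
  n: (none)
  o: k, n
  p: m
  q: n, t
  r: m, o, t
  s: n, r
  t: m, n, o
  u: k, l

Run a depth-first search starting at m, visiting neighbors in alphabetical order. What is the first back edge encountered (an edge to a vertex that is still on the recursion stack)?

j→o

DFS from m (visiting neighbors in alphabetical order); mark gray on enter, black on exit:
m gray
  o gray
    k gray
      i gray
        l gray
          j gray
            n gray
            n black
            j→o: o is gray → back edge
First back edge: j → o.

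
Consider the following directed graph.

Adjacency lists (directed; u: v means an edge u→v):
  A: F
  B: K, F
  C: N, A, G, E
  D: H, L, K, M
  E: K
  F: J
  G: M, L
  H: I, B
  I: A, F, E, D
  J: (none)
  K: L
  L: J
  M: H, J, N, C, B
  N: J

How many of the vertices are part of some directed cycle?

6

A vertex is on a directed cycle iff it belongs to a strongly connected component of size ≥ 2 (or has a self-loop).
The vertices on cycles are {C, D, G, H, I, M} — 6 in total.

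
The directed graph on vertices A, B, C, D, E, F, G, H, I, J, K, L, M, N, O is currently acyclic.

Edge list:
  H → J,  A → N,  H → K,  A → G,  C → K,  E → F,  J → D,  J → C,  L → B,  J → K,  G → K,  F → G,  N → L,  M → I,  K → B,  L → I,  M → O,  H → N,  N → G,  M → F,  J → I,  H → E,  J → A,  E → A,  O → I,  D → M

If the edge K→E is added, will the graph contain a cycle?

Adding K→E creates a cycle iff E can already reach K.
Path from E: E → F → G → K.
So E → … → K → E is a cycle.

Yes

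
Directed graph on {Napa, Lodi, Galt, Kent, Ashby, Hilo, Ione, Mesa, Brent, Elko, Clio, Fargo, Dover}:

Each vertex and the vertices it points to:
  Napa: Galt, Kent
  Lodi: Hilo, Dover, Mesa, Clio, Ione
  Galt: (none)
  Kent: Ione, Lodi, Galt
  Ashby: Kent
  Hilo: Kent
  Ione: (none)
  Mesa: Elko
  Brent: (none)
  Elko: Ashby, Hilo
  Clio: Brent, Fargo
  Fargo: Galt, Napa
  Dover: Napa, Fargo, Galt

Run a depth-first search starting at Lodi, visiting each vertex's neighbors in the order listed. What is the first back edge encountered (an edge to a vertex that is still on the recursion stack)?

DFS from Lodi (visiting each vertex's neighbors in the order listed); mark gray on enter, black on exit:
Lodi gray
  Hilo gray
    Kent gray
      Ione gray
      Ione black
      Kent→Lodi: Lodi is gray → back edge
First back edge: Kent → Lodi.

Kent→Lodi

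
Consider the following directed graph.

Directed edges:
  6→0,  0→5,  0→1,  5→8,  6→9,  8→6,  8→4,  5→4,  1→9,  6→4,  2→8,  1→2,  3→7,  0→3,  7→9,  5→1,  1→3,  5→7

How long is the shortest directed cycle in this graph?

4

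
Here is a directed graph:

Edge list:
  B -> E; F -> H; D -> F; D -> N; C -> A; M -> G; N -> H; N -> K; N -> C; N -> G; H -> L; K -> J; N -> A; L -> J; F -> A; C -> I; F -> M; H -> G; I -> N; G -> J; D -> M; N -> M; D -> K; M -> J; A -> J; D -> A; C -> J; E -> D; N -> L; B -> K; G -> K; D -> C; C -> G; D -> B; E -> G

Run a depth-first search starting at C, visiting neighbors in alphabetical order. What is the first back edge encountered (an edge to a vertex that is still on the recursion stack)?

DFS from C (visiting neighbors in alphabetical order); mark gray on enter, black on exit:
C gray
  A gray
    J gray
    J black
  A black
  G gray
    G→J: J black — skip
    K gray
      K→J: J black — skip
    K black
  G black
  I gray
    N gray
      N→A: A black — skip
      N→C: C is gray → back edge
First back edge: N → C.

N->C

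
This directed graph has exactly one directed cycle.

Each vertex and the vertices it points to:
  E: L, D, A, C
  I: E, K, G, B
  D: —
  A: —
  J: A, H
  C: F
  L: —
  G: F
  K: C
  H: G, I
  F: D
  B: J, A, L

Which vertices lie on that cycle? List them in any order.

B, H, I, J

DFS with gray/black marking from I:
I gray
  E gray
    L gray
    L black
    D gray
    D black
    A gray
    A black
    C gray
      F gray
        F→D: D black — skip
      F black
    C black
  E black
  K gray
    K→C: C black — skip
  K black
  G gray
    G→F: F black — skip
  G black
  B gray
    J gray
      J→A: A black — skip
      H gray
        H→G: G black — skip
        H→I: I is gray → back edge
Back edge closes the cycle I → B → J → H → I; its vertices are {B, H, I, J}.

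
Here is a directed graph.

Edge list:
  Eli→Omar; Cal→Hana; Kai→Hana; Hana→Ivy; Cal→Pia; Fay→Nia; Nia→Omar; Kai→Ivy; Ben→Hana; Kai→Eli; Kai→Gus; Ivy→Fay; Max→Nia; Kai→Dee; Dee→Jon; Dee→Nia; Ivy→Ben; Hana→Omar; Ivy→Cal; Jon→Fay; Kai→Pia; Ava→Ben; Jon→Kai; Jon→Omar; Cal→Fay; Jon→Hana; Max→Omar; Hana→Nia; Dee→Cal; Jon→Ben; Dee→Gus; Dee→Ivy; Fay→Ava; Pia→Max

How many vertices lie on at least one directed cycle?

9

A vertex is on a directed cycle iff it belongs to a strongly connected component of size ≥ 2 (or has a self-loop).
The vertices on cycles are {Ava, Ben, Cal, Dee, Fay, Ivy, Jon, Kai, Hana} — 9 in total.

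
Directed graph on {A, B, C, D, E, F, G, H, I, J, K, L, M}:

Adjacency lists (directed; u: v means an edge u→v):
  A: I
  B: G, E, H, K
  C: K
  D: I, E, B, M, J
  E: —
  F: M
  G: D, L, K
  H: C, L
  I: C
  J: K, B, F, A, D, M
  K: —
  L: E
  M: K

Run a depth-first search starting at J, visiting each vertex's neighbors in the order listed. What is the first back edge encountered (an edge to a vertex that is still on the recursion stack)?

D→B

DFS from J (visiting each vertex's neighbors in the order listed); mark gray on enter, black on exit:
J gray
  K gray
  K black
  B gray
    G gray
      D gray
        I gray
          C gray
            C→K: K black — skip
          C black
        I black
        E gray
        E black
        D→B: B is gray → back edge
First back edge: D → B.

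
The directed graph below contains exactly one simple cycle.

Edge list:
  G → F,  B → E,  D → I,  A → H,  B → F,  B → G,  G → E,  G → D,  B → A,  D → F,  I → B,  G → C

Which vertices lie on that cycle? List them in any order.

B, D, G, I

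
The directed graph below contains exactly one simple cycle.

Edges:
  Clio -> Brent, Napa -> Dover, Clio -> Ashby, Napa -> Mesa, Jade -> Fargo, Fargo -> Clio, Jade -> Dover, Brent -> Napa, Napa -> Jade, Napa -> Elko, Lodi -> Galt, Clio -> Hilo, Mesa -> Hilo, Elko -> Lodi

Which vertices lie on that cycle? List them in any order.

Clio, Jade, Napa, Brent, Fargo

DFS with gray/black marking from Clio:
Clio gray
  Ashby gray
  Ashby black
  Brent gray
    Napa gray
      Jade gray
        Dover gray
        Dover black
        Fargo gray
          Fargo→Clio: Clio is gray → back edge
Back edge closes the cycle Clio → Brent → Napa → Jade → Fargo → Clio; its vertices are {Clio, Jade, Napa, Brent, Fargo}.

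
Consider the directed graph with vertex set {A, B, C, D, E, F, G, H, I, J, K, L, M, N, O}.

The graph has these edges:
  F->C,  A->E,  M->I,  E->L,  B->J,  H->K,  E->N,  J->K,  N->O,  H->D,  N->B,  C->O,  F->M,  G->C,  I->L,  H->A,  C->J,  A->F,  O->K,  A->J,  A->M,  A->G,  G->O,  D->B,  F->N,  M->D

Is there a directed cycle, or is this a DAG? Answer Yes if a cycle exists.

No

DFS with white/gray/black marking, starting from J:
J gray
  K gray
  K black
J black
A gray
  F gray
    M gray
      I gray
        L gray
        L black
      I black
      D gray
        B gray
          B→J: J black — skip
        B black
      D black
    M black
    C gray
      C→J: J black — skip
      O gray
        O→K: K black — skip
      O black
    C black
    N gray
      N→O: O black — skip
      N→B: B black — skip
    N black
  F black
  G gray
    G→O: O black — skip
    G→C: C black — skip
  G black
  A→M: M black — skip
  E gray
    E→L: L black — skip
    E→N: N black — skip
  E black
  A→J: J black — skip
A black
H gray
  H→A: A black — skip
  H→K: K black — skip
  H→D: D black — skip
H black
Every edge goes to a white or black vertex — no back edge, so the graph is acyclic.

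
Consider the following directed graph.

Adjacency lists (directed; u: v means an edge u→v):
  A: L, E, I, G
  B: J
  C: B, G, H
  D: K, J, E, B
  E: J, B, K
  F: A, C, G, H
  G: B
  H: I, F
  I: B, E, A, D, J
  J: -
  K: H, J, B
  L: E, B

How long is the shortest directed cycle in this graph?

2

For each vertex v, BFS finds the shortest path from v back to v.
The shortest such closed walk is H → F → H, length 2.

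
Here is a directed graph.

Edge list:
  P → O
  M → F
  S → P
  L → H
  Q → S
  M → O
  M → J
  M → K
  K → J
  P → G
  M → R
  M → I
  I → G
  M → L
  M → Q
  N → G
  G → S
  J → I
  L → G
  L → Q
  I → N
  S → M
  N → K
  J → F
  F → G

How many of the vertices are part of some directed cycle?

A vertex is on a directed cycle iff it belongs to a strongly connected component of size ≥ 2 (or has a self-loop).
The vertices on cycles are {F, G, I, J, K, L, M, N, P, Q, S} — 11 in total.

11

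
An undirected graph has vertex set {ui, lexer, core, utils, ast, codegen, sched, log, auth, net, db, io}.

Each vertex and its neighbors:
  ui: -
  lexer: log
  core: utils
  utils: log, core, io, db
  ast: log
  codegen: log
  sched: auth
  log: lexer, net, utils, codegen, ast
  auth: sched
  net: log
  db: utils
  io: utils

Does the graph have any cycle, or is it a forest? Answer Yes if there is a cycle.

DFS, tracking each vertex's parent; an edge to a visited non-parent vertex closes a cycle.
Start from io:
visit io (parent –)
  visit utils (parent io)
    visit log (parent utils)
      visit lexer (parent log)
        lexer–log: parent, skip
      visit net (parent log)
        net–log: parent, skip
      log–utils: parent, skip
      visit codegen (parent log)
        codegen–log: parent, skip
      visit ast (parent log)
        ast–log: parent, skip
    visit core (parent utils)
      core–utils: parent, skip
    utils–io: parent, skip
    visit db (parent utils)
      db–utils: parent, skip
visit ui (parent –)
visit sched (parent –)
  visit auth (parent sched)
    auth–sched: parent, skip
No non-parent visited neighbor found — the graph is a forest.

No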